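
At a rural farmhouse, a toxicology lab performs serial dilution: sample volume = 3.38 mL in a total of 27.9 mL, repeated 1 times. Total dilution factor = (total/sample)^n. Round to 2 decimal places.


Dilution factor calculation:
Single dilution = V_total / V_sample = 27.9 / 3.38 ≈ 8.254438
Number of dilutions = 1
Total DF = (27.9 / 3.38)^1 (full precision, rounded at the end) = 8.25

8.25


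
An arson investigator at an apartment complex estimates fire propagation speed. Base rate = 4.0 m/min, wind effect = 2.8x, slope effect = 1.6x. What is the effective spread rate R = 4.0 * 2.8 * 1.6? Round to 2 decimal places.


Fire spread rate calculation:
R = R0 * wind_factor * slope_factor
= 4.0 * 2.8 * 1.6
= 11.2 * 1.6
= 17.92 m/min

17.92


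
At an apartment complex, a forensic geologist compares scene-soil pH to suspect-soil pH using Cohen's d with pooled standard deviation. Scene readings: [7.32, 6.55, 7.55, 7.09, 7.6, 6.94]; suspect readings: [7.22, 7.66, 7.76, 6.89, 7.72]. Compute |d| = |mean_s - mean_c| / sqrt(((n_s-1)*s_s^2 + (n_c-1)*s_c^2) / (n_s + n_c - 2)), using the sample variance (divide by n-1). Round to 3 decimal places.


Pooled-variance Cohen's d for soil pH comparison:
Scene mean = 43.05 / 6 = 7.175
Suspect mean = 37.25 / 5 = 7.45
Scene sample variance s_s^2 = 0.15907
Suspect sample variance s_c^2 = 0.1449
Pooled variance = ((n_s-1)*s_s^2 + (n_c-1)*s_c^2) / (n_s + n_c - 2) = 0.152772
Pooled SD = sqrt(0.152772) = 0.390861
Mean difference = -0.275
|d| = |-0.275| / 0.390861 = 0.704

0.704


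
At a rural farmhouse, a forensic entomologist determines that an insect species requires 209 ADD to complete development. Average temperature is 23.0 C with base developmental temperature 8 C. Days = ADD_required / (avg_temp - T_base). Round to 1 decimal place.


Insect development time:
Effective temperature = avg_temp - T_base = 23.0 - 8 = 15.0 C
Days = ADD / effective_temp = 209 / 15.0 = 13.9 days

13.9


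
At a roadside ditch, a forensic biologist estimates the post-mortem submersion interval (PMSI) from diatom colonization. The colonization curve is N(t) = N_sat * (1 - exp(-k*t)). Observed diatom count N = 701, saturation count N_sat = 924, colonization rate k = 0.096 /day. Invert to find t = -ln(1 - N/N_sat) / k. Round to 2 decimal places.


PMSI from diatom colonization curve:
N / N_sat = 701 / 924 = 0.758658
1 - N/N_sat = 0.241342
ln(1 - N/N_sat) = -1.42154
t = -ln(1 - N/N_sat) / k = -(-1.42154) / 0.096 = 14.81 days

14.81


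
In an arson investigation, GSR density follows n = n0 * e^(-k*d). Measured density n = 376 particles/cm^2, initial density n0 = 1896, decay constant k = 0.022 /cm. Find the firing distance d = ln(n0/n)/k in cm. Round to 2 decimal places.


GSR distance calculation:
n0/n = 1896 / 376 = 5.042553
ln(n0/n) = 1.617913
d = 1.617913 / 0.022 = 73.54 cm

73.54


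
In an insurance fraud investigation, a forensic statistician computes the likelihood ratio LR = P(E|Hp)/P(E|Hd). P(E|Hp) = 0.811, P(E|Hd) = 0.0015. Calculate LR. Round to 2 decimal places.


Likelihood ratio calculation:
LR = P(E|Hp) / P(E|Hd)
LR = 0.811 / 0.0015
LR = 540.67

540.67


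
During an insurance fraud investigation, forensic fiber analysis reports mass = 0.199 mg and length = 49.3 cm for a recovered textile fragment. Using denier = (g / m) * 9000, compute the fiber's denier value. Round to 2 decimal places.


Denier calculation:
Mass in grams = 0.199 mg / 1000 = 0.000199 g
Length in meters = 49.3 cm / 100 = 0.493 m
Linear density = mass / length = 0.000199 / 0.493 = 0.00040365 g/m
Denier = (g/m) * 9000 = 0.00040365 * 9000 = 3.63

3.63


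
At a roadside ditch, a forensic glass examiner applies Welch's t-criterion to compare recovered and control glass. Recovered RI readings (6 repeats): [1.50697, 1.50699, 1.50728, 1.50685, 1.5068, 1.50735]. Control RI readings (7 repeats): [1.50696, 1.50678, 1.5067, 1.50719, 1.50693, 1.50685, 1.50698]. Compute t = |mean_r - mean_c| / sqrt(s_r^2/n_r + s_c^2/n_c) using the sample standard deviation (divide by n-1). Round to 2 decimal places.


Welch's t-criterion for glass RI comparison:
Recovered mean = sum / n_r = 9.04224 / 6 = 1.50704
Control mean = sum / n_c = 10.54839 / 7 = 1.5069129
Recovered sample variance s_r^2 = 5.096e-08
Control sample variance s_c^2 = 2.51238e-08
Welch SE (unpooled) = sqrt(s_r^2/n_r + s_c^2/n_c) = sqrt(8.49333e-09 + 3.58912e-09) = sqrt(1.20824e-08) = 0.00010992
|mean_r - mean_c| = 0.000127143
t = 0.000127143 / 0.00010992 = 1.16

1.16


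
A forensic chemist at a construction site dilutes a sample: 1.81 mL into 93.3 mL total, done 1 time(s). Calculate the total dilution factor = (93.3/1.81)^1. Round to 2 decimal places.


Dilution factor calculation:
Single dilution = V_total / V_sample = 93.3 / 1.81 ≈ 51.546961
Number of dilutions = 1
Total DF = (93.3 / 1.81)^1 (full precision, rounded at the end) = 51.55

51.55


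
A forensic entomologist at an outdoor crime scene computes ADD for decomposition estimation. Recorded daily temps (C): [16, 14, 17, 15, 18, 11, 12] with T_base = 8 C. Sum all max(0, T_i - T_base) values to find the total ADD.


Computing ADD day by day:
Day 1: max(0, 16 - 8) = 8
Day 2: max(0, 14 - 8) = 6
Day 3: max(0, 17 - 8) = 9
Day 4: max(0, 15 - 8) = 7
Day 5: max(0, 18 - 8) = 10
Day 6: max(0, 11 - 8) = 3
Day 7: max(0, 12 - 8) = 4
Total ADD = 47

47


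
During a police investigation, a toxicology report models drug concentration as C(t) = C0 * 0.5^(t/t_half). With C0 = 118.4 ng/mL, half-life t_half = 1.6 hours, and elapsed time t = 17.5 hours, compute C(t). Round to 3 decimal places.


Drug concentration decay:
Number of half-lives = t / t_half = 17.5 / 1.6 = 10.9375
Decay factor = 0.5^10.9375 = 0.0005099
C(t) = 118.4 * 0.0005099 = 0.060 ng/mL

0.060


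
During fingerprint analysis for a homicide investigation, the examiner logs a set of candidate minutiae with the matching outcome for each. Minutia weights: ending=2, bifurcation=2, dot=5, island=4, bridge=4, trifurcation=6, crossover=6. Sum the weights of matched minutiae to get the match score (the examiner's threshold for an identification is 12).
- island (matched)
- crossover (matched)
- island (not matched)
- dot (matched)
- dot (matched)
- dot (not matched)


Weighted minutiae match score:
  island: matched, +4 (running total 4)
  crossover: matched, +6 (running total 10)
  island: not matched, +0
  dot: matched, +5 (running total 15)
  dot: matched, +5 (running total 20)
  dot: not matched, +0
Total score = 20
Threshold = 12; verdict = identification

20


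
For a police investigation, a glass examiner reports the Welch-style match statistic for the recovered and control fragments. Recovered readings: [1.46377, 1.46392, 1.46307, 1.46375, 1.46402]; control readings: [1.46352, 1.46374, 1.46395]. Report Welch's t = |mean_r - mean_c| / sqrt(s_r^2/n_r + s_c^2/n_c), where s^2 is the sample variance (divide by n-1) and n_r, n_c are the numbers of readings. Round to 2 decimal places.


Welch's t-criterion for glass RI comparison:
Recovered mean = sum / n_r = 7.31853 / 5 = 1.463706
Control mean = sum / n_c = 4.39121 / 3 = 1.4637367
Recovered sample variance s_r^2 = 1.3873e-07
Control sample variance s_c^2 = 4.62333e-08
Welch SE (unpooled) = sqrt(s_r^2/n_r + s_c^2/n_c) = sqrt(2.7746e-08 + 1.54111e-08) = sqrt(4.31571e-08) = 0.000207743
|mean_r - mean_c| = 3.06667e-05
t = 3.06667e-05 / 0.000207743 = 0.15

0.15


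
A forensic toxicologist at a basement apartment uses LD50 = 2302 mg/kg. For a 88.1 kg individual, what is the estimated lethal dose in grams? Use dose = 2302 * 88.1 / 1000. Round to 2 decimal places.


Lethal dose calculation:
Lethal dose = LD50 * body_weight / 1000
= 2302 * 88.1 / 1000
= 202806.2 / 1000
= 202.81 g

202.81


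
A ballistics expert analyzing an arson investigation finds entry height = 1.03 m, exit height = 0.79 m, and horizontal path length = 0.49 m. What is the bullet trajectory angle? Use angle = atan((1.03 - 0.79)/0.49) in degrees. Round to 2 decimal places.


Bullet trajectory angle:
Height difference = 1.03 - 0.79 = 0.24 m
angle = atan(0.24 / 0.49)
angle = atan(0.489796)
angle = 26.10 degrees

26.10


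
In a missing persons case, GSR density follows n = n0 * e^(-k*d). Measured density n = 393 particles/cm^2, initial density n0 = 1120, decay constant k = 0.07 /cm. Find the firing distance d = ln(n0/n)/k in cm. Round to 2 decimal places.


GSR distance calculation:
n0/n = 1120 / 393 = 2.849873
ln(n0/n) = 1.047274
d = 1.047274 / 0.07 = 14.96 cm

14.96


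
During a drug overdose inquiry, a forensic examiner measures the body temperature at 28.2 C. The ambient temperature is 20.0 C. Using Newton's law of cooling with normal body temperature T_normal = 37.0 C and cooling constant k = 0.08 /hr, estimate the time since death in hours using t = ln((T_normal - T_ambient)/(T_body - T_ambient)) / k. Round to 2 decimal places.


Using Newton's law of cooling:
t = ln((T_normal - T_ambient) / (T_body - T_ambient)) / k
T_normal - T_ambient = 17.0
T_body - T_ambient = 8.2
Ratio = 2.073171
ln(ratio) = 0.729079
t = 0.729079 / 0.08 = 9.11 hours

9.11


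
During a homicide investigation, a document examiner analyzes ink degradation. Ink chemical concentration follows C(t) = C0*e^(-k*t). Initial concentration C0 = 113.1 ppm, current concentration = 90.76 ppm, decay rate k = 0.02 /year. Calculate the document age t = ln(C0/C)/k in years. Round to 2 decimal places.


Document age estimation:
C0/C = 113.1 / 90.76 = 1.246144
ln(C0/C) = 0.220054
t = 0.220054 / 0.02 = 11.00 years

11.00


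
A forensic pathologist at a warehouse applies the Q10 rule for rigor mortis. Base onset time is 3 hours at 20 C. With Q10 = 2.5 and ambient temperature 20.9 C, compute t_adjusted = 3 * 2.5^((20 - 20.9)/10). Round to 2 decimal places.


Rigor mortis time adjustment:
Exponent = (T_ref - T_actual) / 10 = (20 - 20.9) / 10 = -0.09
Q10 factor = 2.5^-0.09 = 0.92084
t_adjusted = 3 * 0.92084 = 2.76 hours

2.76


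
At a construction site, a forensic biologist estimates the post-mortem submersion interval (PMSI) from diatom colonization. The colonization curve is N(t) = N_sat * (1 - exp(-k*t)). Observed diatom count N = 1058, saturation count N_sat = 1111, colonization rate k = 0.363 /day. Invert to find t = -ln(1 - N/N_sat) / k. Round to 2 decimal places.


PMSI from diatom colonization curve:
N / N_sat = 1058 / 1111 = 0.952295
1 - N/N_sat = 0.047705
ln(1 - N/N_sat) = -3.042719
t = -ln(1 - N/N_sat) / k = -(-3.042719) / 0.363 = 8.38 days

8.38


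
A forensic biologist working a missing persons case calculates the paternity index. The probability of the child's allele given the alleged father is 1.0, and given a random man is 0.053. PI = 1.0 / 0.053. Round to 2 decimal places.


Paternity Index calculation:
PI = P(allele|father) / P(allele|random)
PI = 1.0 / 0.053
PI = 18.87

18.87


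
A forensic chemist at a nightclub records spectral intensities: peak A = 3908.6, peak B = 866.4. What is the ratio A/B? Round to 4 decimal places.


Spectral peak ratio:
Peak A = 3908.6 counts
Peak B = 866.4 counts
Ratio = 3908.6 / 866.4 = 4.5113

4.5113


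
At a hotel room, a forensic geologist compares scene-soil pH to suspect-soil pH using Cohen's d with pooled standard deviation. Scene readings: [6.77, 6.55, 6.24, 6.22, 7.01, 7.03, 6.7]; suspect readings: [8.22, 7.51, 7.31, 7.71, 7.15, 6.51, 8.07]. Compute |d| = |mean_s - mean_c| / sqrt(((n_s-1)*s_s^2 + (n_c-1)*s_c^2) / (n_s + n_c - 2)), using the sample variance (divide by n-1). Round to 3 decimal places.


Pooled-variance Cohen's d for soil pH comparison:
Scene mean = 46.52 / 7 = 6.645714
Suspect mean = 52.48 / 7 = 7.497143
Scene sample variance s_s^2 = 0.108962
Suspect sample variance s_c^2 = 0.33769
Pooled variance = ((n_s-1)*s_s^2 + (n_c-1)*s_c^2) / (n_s + n_c - 2) = 0.223326
Pooled SD = sqrt(0.223326) = 0.472574
Mean difference = -0.851429
|d| = |-0.851429| / 0.472574 = 1.802

1.802


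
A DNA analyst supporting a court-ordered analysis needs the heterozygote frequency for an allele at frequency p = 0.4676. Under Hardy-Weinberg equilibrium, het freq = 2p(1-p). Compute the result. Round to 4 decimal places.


Hardy-Weinberg heterozygote frequency:
q = 1 - p = 1 - 0.4676 = 0.5324
2pq = 2 * 0.4676 * 0.5324 = 0.4979

0.4979


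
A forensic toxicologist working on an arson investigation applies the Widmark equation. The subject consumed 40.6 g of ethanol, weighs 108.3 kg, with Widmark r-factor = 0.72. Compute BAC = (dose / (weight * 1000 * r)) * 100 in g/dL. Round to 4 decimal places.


Applying the Widmark formula:
BAC = (dose_g / (body_wt * 1000 * r)) * 100
Denominator = 108.3 * 1000 * 0.72 = 77976
BAC = (40.6 / 77976) * 100
BAC = 0.0521 g/dL

0.0521


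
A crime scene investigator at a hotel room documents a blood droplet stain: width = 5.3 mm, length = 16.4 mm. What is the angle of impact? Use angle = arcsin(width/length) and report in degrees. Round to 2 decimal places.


Blood spatter impact angle calculation:
width / length = 5.3 / 16.4 = 0.323171
angle = arcsin(0.323171)
angle = 18.85 degrees

18.85


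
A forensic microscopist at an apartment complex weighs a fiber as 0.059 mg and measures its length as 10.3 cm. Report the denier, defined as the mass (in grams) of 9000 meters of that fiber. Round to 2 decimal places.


Denier calculation:
Mass in grams = 0.059 mg / 1000 = 0.000059 g
Length in meters = 10.3 cm / 100 = 0.103 m
Linear density = mass / length = 0.000059 / 0.103 = 0.00057282 g/m
Denier = (g/m) * 9000 = 0.00057282 * 9000 = 5.16

5.16


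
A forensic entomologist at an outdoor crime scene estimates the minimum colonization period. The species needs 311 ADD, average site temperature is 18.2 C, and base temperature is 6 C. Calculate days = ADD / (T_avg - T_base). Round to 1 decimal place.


Insect development time:
Effective temperature = avg_temp - T_base = 18.2 - 6 = 12.2 C
Days = ADD / effective_temp = 311 / 12.2 = 25.5 days

25.5


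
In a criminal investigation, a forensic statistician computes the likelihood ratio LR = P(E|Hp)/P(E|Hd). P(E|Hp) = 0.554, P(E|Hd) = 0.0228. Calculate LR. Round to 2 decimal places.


Likelihood ratio calculation:
LR = P(E|Hp) / P(E|Hd)
LR = 0.554 / 0.0228
LR = 24.30

24.30


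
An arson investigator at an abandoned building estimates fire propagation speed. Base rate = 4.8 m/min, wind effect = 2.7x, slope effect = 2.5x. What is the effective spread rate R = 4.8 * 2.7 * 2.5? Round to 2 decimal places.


Fire spread rate calculation:
R = R0 * wind_factor * slope_factor
= 4.8 * 2.7 * 2.5
= 12.96 * 2.5
= 32.40 m/min

32.40


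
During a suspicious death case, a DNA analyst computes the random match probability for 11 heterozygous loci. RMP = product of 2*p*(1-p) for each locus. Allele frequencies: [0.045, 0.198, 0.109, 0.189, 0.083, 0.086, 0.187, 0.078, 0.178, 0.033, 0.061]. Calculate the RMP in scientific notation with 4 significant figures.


Computing RMP for 11 loci:
Locus 1: 2 * 0.045 * 0.955 = 0.08595
Locus 2: 2 * 0.198 * 0.802 = 0.317592
Locus 3: 2 * 0.109 * 0.891 = 0.194238
Locus 4: 2 * 0.189 * 0.811 = 0.306558
Locus 5: 2 * 0.083 * 0.917 = 0.152222
Locus 6: 2 * 0.086 * 0.914 = 0.157208
Locus 7: 2 * 0.187 * 0.813 = 0.304062
Locus 8: 2 * 0.078 * 0.922 = 0.143832
Locus 9: 2 * 0.178 * 0.822 = 0.292632
Locus 10: 2 * 0.033 * 0.967 = 0.063822
Locus 11: 2 * 0.061 * 0.939 = 0.114558
RMP = 3.640e-09

3.640e-09


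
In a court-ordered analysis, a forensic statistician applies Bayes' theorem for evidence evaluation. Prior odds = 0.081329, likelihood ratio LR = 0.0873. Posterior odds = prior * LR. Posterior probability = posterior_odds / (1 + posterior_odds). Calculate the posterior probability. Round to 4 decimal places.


Bayesian evidence evaluation:
Posterior odds = prior_odds * LR = 0.081329 * 0.0873 = 0.007100022
Posterior probability = posterior_odds / (1 + posterior_odds)
= 0.007100022 / (1 + 0.007100022)
= 0.007100022 / 1.007100022
= 0.0070

0.0070


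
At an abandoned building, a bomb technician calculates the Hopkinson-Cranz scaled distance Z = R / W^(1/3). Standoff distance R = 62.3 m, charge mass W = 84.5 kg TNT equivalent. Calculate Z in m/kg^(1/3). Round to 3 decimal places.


Scaled distance calculation:
W^(1/3) = 84.5^(1/3) = 4.388191
Z = R / W^(1/3) = 62.3 / 4.388191
Z = 14.197 m/kg^(1/3)

14.197


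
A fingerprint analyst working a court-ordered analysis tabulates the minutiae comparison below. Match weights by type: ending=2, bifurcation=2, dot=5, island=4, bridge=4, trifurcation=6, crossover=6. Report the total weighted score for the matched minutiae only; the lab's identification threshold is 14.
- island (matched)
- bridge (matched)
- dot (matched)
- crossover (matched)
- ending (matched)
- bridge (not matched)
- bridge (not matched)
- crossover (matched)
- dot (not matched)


Weighted minutiae match score:
  island: matched, +4 (running total 4)
  bridge: matched, +4 (running total 8)
  dot: matched, +5 (running total 13)
  crossover: matched, +6 (running total 19)
  ending: matched, +2 (running total 21)
  bridge: not matched, +0
  bridge: not matched, +0
  crossover: matched, +6 (running total 27)
  dot: not matched, +0
Total score = 27
Threshold = 14; verdict = identification

27


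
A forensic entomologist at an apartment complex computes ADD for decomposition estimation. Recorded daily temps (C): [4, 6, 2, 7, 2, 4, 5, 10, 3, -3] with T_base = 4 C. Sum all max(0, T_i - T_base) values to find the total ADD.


Computing ADD day by day:
Day 1: max(0, 4 - 4) = 0
Day 2: max(0, 6 - 4) = 2
Day 3: max(0, 2 - 4) = 0
Day 4: max(0, 7 - 4) = 3
Day 5: max(0, 2 - 4) = 0
Day 6: max(0, 4 - 4) = 0
Day 7: max(0, 5 - 4) = 1
Day 8: max(0, 10 - 4) = 6
Day 9: max(0, 3 - 4) = 0
Day 10: max(0, -3 - 4) = 0
Total ADD = 12

12


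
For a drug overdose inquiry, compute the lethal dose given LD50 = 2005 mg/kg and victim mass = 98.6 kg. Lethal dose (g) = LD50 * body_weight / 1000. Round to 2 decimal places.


Lethal dose calculation:
Lethal dose = LD50 * body_weight / 1000
= 2005 * 98.6 / 1000
= 197693 / 1000
= 197.69 g

197.69


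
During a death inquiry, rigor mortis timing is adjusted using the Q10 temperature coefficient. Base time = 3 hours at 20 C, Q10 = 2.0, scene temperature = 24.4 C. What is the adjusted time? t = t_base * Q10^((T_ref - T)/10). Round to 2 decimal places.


Rigor mortis time adjustment:
Exponent = (T_ref - T_actual) / 10 = (20 - 24.4) / 10 = -0.44
Q10 factor = 2.0^-0.44 = 0.73713
t_adjusted = 3 * 0.73713 = 2.21 hours

2.21


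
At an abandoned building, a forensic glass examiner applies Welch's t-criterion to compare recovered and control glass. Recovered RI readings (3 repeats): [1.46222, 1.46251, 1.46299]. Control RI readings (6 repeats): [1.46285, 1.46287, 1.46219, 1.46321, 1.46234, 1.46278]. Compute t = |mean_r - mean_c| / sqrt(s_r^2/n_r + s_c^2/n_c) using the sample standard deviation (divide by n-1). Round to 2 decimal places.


Welch's t-criterion for glass RI comparison:
Recovered mean = sum / n_r = 4.38772 / 3 = 1.4625733
Control mean = sum / n_c = 8.77624 / 6 = 1.4627067
Recovered sample variance s_r^2 = 1.51233e-07
Control sample variance s_c^2 = 1.41467e-07
Welch SE (unpooled) = sqrt(s_r^2/n_r + s_c^2/n_c) = sqrt(5.04111e-08 + 2.35778e-08) = sqrt(7.39889e-08) = 0.000272009
|mean_r - mean_c| = 0.000133333
t = 0.000133333 / 0.000272009 = 0.49

0.49


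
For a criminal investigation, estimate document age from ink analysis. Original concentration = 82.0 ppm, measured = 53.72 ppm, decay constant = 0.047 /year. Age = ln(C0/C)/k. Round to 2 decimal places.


Document age estimation:
C0/C = 82.0 / 53.72 = 1.526433
ln(C0/C) = 0.422934
t = 0.422934 / 0.047 = 9.00 years

9.00


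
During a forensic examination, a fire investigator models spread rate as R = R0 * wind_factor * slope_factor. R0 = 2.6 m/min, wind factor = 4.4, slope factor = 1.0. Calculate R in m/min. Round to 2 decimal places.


Fire spread rate calculation:
R = R0 * wind_factor * slope_factor
= 2.6 * 4.4 * 1.0
= 11.44 * 1.0
= 11.44 m/min

11.44


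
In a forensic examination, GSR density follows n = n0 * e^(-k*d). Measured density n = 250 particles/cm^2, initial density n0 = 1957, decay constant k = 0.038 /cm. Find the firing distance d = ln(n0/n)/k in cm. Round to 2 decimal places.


GSR distance calculation:
n0/n = 1957 / 250 = 7.828
ln(n0/n) = 2.057707
d = 2.057707 / 0.038 = 54.15 cm

54.15


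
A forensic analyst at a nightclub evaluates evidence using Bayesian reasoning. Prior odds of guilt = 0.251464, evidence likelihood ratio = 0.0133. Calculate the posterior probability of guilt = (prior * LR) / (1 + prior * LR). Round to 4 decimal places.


Bayesian evidence evaluation:
Posterior odds = prior_odds * LR = 0.251464 * 0.0133 = 0.003344471
Posterior probability = posterior_odds / (1 + posterior_odds)
= 0.003344471 / (1 + 0.003344471)
= 0.003344471 / 1.003344471
= 0.0033

0.0033


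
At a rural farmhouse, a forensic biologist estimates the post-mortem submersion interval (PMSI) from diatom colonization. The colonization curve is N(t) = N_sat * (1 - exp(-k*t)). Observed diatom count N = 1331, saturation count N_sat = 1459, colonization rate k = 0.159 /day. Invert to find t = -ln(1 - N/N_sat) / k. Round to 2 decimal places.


PMSI from diatom colonization curve:
N / N_sat = 1331 / 1459 = 0.912269
1 - N/N_sat = 0.087731
ln(1 - N/N_sat) = -2.43348
t = -ln(1 - N/N_sat) / k = -(-2.43348) / 0.159 = 15.30 days

15.30


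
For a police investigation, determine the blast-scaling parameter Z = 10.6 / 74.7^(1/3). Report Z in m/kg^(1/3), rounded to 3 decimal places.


Scaled distance calculation:
W^(1/3) = 74.7^(1/3) = 4.211533
Z = R / W^(1/3) = 10.6 / 4.211533
Z = 2.517 m/kg^(1/3)

2.517


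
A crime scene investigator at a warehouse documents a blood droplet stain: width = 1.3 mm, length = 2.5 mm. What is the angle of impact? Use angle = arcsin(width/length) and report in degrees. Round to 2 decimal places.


Blood spatter impact angle calculation:
width / length = 1.3 / 2.5 = 0.52
angle = arcsin(0.52)
angle = 31.33 degrees

31.33


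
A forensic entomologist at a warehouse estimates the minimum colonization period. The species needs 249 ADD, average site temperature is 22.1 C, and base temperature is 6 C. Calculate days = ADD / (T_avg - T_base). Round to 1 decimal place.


Insect development time:
Effective temperature = avg_temp - T_base = 22.1 - 6 = 16.1 C
Days = ADD / effective_temp = 249 / 16.1 = 15.5 days

15.5


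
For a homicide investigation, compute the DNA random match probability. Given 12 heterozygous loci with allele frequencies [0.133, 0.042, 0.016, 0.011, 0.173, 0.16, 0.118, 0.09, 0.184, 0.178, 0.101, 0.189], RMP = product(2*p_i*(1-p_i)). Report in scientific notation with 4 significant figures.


Computing RMP for 12 loci:
Locus 1: 2 * 0.133 * 0.867 = 0.230622
Locus 2: 2 * 0.042 * 0.958 = 0.080472
Locus 3: 2 * 0.016 * 0.984 = 0.031488
Locus 4: 2 * 0.011 * 0.989 = 0.021758
Locus 5: 2 * 0.173 * 0.827 = 0.286142
Locus 6: 2 * 0.16 * 0.84 = 0.2688
Locus 7: 2 * 0.118 * 0.882 = 0.208152
Locus 8: 2 * 0.09 * 0.91 = 0.1638
Locus 9: 2 * 0.184 * 0.816 = 0.300288
Locus 10: 2 * 0.178 * 0.822 = 0.292632
Locus 11: 2 * 0.101 * 0.899 = 0.181598
Locus 12: 2 * 0.189 * 0.811 = 0.306558
RMP = 1.631e-10

1.631e-10


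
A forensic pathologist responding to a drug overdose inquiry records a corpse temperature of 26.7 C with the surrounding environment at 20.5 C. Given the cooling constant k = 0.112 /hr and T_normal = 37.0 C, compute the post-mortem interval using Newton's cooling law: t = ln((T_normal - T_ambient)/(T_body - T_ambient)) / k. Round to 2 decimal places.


Using Newton's law of cooling:
t = ln((T_normal - T_ambient) / (T_body - T_ambient)) / k
T_normal - T_ambient = 16.5
T_body - T_ambient = 6.2
Ratio = 2.66129
ln(ratio) = 0.978811
t = 0.978811 / 0.112 = 8.74 hours

8.74


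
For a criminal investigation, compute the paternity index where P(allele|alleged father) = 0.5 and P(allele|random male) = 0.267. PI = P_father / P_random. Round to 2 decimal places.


Paternity Index calculation:
PI = P(allele|father) / P(allele|random)
PI = 0.5 / 0.267
PI = 1.87

1.87


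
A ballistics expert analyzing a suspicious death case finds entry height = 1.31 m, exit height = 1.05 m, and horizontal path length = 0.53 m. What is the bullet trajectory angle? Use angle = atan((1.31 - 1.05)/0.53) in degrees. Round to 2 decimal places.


Bullet trajectory angle:
Height difference = 1.31 - 1.05 = 0.26 m
angle = atan(0.26 / 0.53)
angle = atan(0.490566)
angle = 26.13 degrees

26.13


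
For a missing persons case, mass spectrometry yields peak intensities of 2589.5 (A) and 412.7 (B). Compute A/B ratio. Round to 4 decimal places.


Spectral peak ratio:
Peak A = 2589.5 counts
Peak B = 412.7 counts
Ratio = 2589.5 / 412.7 = 6.2745

6.2745


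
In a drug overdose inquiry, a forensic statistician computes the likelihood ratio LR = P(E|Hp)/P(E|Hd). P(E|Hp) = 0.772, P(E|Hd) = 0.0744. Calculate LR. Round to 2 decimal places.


Likelihood ratio calculation:
LR = P(E|Hp) / P(E|Hd)
LR = 0.772 / 0.0744
LR = 10.38

10.38


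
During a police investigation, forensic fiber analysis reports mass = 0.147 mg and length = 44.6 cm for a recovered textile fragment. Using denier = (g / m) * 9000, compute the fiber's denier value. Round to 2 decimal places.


Denier calculation:
Mass in grams = 0.147 mg / 1000 = 0.000147 g
Length in meters = 44.6 cm / 100 = 0.446 m
Linear density = mass / length = 0.000147 / 0.446 = 0.0003296 g/m
Denier = (g/m) * 9000 = 0.0003296 * 9000 = 2.97

2.97


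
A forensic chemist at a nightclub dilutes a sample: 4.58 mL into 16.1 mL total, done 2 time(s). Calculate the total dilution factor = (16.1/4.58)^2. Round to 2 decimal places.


Dilution factor calculation:
Single dilution = V_total / V_sample = 16.1 / 4.58 ≈ 3.515284
Number of dilutions = 2
Total DF = (16.1 / 4.58)^2 (full precision, rounded at the end) = 12.36

12.36


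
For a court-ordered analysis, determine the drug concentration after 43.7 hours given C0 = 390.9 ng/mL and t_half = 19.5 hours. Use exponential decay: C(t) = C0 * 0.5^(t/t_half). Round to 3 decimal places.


Drug concentration decay:
Number of half-lives = t / t_half = 43.7 / 19.5 = 2.241026
Decay factor = 0.5^2.241026 = 0.21153584
C(t) = 390.9 * 0.21153584 = 82.689 ng/mL

82.689


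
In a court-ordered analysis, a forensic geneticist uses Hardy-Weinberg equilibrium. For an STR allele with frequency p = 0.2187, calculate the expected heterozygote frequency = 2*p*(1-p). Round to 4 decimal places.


Hardy-Weinberg heterozygote frequency:
q = 1 - p = 1 - 0.2187 = 0.7813
2pq = 2 * 0.2187 * 0.7813 = 0.3417

0.3417


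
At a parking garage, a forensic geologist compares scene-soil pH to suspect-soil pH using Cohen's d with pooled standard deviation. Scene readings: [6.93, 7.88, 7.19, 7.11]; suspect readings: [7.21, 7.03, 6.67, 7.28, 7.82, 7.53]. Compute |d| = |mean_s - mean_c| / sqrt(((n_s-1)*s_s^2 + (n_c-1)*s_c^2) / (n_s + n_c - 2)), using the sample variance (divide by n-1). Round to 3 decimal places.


Pooled-variance Cohen's d for soil pH comparison:
Scene mean = 29.11 / 4 = 7.2775
Suspect mean = 43.54 / 6 = 7.256667
Scene sample variance s_s^2 = 0.173158
Suspect sample variance s_c^2 = 0.158067
Pooled variance = ((n_s-1)*s_s^2 + (n_c-1)*s_c^2) / (n_s + n_c - 2) = 0.163726
Pooled SD = sqrt(0.163726) = 0.404631
Mean difference = 0.020833
|d| = |0.020833| / 0.404631 = 0.051

0.051


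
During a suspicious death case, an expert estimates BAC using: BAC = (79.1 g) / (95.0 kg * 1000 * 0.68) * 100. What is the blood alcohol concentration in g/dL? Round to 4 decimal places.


Applying the Widmark formula:
BAC = (dose_g / (body_wt * 1000 * r)) * 100
Denominator = 95.0 * 1000 * 0.68 = 64600
BAC = (79.1 / 64600) * 100
BAC = 0.1224 g/dL

0.1224


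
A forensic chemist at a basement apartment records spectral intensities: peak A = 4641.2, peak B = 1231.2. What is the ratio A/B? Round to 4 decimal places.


Spectral peak ratio:
Peak A = 4641.2 counts
Peak B = 1231.2 counts
Ratio = 4641.2 / 1231.2 = 3.7697

3.7697


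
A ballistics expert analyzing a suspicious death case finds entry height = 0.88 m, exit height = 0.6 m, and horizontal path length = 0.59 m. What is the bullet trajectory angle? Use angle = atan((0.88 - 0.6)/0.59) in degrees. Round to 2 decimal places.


Bullet trajectory angle:
Height difference = 0.88 - 0.6 = 0.28 m
angle = atan(0.28 / 0.59)
angle = atan(0.474576)
angle = 25.39 degrees

25.39


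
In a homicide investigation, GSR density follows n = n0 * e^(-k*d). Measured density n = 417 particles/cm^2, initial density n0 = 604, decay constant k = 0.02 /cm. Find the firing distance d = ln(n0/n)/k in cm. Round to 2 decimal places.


GSR distance calculation:
n0/n = 604 / 417 = 1.448441
ln(n0/n) = 0.370488
d = 0.370488 / 0.02 = 18.52 cm

18.52


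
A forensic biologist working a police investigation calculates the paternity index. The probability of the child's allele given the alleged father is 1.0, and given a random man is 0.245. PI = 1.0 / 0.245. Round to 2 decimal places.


Paternity Index calculation:
PI = P(allele|father) / P(allele|random)
PI = 1.0 / 0.245
PI = 4.08

4.08


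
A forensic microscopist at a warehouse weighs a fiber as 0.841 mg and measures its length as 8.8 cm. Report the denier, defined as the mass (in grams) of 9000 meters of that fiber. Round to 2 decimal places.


Denier calculation:
Mass in grams = 0.841 mg / 1000 = 0.000841 g
Length in meters = 8.8 cm / 100 = 0.088 m
Linear density = mass / length = 0.000841 / 0.088 = 0.00955682 g/m
Denier = (g/m) * 9000 = 0.00955682 * 9000 = 86.01

86.01


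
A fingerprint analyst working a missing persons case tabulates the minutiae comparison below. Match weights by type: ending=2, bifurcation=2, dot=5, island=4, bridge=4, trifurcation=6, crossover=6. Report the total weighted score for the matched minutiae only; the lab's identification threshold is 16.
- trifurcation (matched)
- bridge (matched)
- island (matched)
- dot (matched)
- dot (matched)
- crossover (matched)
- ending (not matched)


Weighted minutiae match score:
  trifurcation: matched, +6 (running total 6)
  bridge: matched, +4 (running total 10)
  island: matched, +4 (running total 14)
  dot: matched, +5 (running total 19)
  dot: matched, +5 (running total 24)
  crossover: matched, +6 (running total 30)
  ending: not matched, +0
Total score = 30
Threshold = 16; verdict = identification

30


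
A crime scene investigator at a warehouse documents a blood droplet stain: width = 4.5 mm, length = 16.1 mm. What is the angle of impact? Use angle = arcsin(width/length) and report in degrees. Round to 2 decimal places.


Blood spatter impact angle calculation:
width / length = 4.5 / 16.1 = 0.279503
angle = arcsin(0.279503)
angle = 16.23 degrees

16.23


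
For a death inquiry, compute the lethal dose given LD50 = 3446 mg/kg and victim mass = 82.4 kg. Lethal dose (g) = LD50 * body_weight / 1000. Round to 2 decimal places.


Lethal dose calculation:
Lethal dose = LD50 * body_weight / 1000
= 3446 * 82.4 / 1000
= 283950.4 / 1000
= 283.95 g

283.95


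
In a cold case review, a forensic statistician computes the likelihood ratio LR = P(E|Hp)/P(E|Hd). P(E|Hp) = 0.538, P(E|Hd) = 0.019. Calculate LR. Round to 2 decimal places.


Likelihood ratio calculation:
LR = P(E|Hp) / P(E|Hd)
LR = 0.538 / 0.019
LR = 28.32

28.32


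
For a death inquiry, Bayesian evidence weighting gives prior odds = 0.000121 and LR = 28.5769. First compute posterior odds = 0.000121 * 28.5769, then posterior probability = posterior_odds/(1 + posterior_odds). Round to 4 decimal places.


Bayesian evidence evaluation:
Posterior odds = prior_odds * LR = 0.000121 * 28.5769 = 0.003457805
Posterior probability = posterior_odds / (1 + posterior_odds)
= 0.003457805 / (1 + 0.003457805)
= 0.003457805 / 1.003457805
= 0.0034

0.0034


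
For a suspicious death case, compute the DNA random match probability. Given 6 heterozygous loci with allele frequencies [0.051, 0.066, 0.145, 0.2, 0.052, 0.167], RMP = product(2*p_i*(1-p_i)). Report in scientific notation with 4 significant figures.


Computing RMP for 6 loci:
Locus 1: 2 * 0.051 * 0.949 = 0.096798
Locus 2: 2 * 0.066 * 0.934 = 0.123288
Locus 3: 2 * 0.145 * 0.855 = 0.24795
Locus 4: 2 * 0.2 * 0.8 = 0.32
Locus 5: 2 * 0.052 * 0.948 = 0.098592
Locus 6: 2 * 0.167 * 0.833 = 0.278222
RMP = 2.597e-05

2.597e-05


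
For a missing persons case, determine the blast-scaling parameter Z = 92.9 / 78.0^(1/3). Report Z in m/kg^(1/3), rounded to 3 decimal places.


Scaled distance calculation:
W^(1/3) = 78.0^(1/3) = 4.272659
Z = R / W^(1/3) = 92.9 / 4.272659
Z = 21.743 m/kg^(1/3)

21.743


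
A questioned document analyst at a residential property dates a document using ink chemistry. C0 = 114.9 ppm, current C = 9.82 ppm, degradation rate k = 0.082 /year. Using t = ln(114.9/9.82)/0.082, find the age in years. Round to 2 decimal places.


Document age estimation:
C0/C = 114.9 / 9.82 = 11.700611
ln(C0/C) = 2.459641
t = 2.459641 / 0.082 = 30.00 years

30.00


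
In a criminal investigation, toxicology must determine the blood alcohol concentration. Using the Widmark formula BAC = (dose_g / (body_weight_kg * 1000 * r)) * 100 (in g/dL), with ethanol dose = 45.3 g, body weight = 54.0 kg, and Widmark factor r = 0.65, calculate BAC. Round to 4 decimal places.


Applying the Widmark formula:
BAC = (dose_g / (body_wt * 1000 * r)) * 100
Denominator = 54.0 * 1000 * 0.65 = 35100
BAC = (45.3 / 35100) * 100
BAC = 0.1291 g/dL

0.1291


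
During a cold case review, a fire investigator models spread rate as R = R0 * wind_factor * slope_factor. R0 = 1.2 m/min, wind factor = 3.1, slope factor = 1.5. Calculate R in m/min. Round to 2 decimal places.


Fire spread rate calculation:
R = R0 * wind_factor * slope_factor
= 1.2 * 3.1 * 1.5
= 3.72 * 1.5
= 5.58 m/min

5.58


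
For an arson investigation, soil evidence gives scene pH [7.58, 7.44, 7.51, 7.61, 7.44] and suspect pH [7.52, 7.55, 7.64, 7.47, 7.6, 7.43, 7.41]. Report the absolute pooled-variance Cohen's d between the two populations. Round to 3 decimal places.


Pooled-variance Cohen's d for soil pH comparison:
Scene mean = 37.58 / 5 = 7.516
Suspect mean = 52.62 / 7 = 7.517143
Scene sample variance s_s^2 = 0.00613
Suspect sample variance s_c^2 = 0.00739
Pooled variance = ((n_s-1)*s_s^2 + (n_c-1)*s_c^2) / (n_s + n_c - 2) = 0.006886
Pooled SD = sqrt(0.006886) = 0.082982
Mean difference = -0.001143
|d| = |-0.001143| / 0.082982 = 0.014

0.014


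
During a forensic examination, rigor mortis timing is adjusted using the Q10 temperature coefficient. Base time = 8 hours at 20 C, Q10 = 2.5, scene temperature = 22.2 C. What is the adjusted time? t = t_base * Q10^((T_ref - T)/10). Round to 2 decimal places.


Rigor mortis time adjustment:
Exponent = (T_ref - T_actual) / 10 = (20 - 22.2) / 10 = -0.22
Q10 factor = 2.5^-0.22 = 0.81743
t_adjusted = 8 * 0.81743 = 6.54 hours

6.54


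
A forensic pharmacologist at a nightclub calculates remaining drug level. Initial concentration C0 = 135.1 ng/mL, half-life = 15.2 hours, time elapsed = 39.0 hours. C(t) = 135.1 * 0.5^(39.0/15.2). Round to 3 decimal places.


Drug concentration decay:
Number of half-lives = t / t_half = 39.0 / 15.2 = 2.565789
Decay factor = 0.5^2.565789 = 0.16889646
C(t) = 135.1 * 0.16889646 = 22.818 ng/mL

22.818


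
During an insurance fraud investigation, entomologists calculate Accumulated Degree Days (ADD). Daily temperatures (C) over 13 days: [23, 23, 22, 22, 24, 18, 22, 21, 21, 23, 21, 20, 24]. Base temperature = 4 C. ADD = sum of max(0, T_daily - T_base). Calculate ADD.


Computing ADD day by day:
Day 1: max(0, 23 - 4) = 19
Day 2: max(0, 23 - 4) = 19
Day 3: max(0, 22 - 4) = 18
Day 4: max(0, 22 - 4) = 18
Day 5: max(0, 24 - 4) = 20
Day 6: max(0, 18 - 4) = 14
Day 7: max(0, 22 - 4) = 18
Day 8: max(0, 21 - 4) = 17
Day 9: max(0, 21 - 4) = 17
Day 10: max(0, 23 - 4) = 19
Day 11: max(0, 21 - 4) = 17
Day 12: max(0, 20 - 4) = 16
Day 13: max(0, 24 - 4) = 20
Total ADD = 232

232


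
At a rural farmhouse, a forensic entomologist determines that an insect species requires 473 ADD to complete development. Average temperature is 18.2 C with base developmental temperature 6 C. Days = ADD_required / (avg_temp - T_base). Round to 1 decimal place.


Insect development time:
Effective temperature = avg_temp - T_base = 18.2 - 6 = 12.2 C
Days = ADD / effective_temp = 473 / 12.2 = 38.8 days

38.8


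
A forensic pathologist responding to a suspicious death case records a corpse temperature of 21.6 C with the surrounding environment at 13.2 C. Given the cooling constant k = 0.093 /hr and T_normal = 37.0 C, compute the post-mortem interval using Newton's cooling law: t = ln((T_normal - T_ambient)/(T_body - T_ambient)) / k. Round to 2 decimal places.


Using Newton's law of cooling:
t = ln((T_normal - T_ambient) / (T_body - T_ambient)) / k
T_normal - T_ambient = 23.8
T_body - T_ambient = 8.4
Ratio = 2.833333
ln(ratio) = 1.041454
t = 1.041454 / 0.093 = 11.20 hours

11.20


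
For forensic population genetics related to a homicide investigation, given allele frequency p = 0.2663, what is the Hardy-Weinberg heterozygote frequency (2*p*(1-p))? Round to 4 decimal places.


Hardy-Weinberg heterozygote frequency:
q = 1 - p = 1 - 0.2663 = 0.7337
2pq = 2 * 0.2663 * 0.7337 = 0.3908

0.3908


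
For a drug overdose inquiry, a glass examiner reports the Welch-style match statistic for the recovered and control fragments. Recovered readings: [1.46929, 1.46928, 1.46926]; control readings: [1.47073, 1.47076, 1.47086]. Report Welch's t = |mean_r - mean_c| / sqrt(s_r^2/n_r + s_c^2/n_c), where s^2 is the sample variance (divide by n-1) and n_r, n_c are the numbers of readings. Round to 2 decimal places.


Welch's t-criterion for glass RI comparison:
Recovered mean = sum / n_r = 4.40783 / 3 = 1.4692767
Control mean = sum / n_c = 4.41235 / 3 = 1.4707833
Recovered sample variance s_r^2 = 2.33333e-10
Control sample variance s_c^2 = 4.63333e-09
Welch SE (unpooled) = sqrt(s_r^2/n_r + s_c^2/n_c) = sqrt(7.77778e-11 + 1.54444e-09) = sqrt(1.62222e-09) = 4.02768e-05
|mean_r - mean_c| = 0.00150667
t = 0.00150667 / 4.02768e-05 = 37.41

37.41


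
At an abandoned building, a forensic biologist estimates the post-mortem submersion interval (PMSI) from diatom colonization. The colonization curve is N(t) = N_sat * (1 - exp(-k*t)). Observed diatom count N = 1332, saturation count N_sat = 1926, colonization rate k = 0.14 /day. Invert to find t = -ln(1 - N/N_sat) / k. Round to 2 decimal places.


PMSI from diatom colonization curve:
N / N_sat = 1332 / 1926 = 0.691589
1 - N/N_sat = 0.308411
ln(1 - N/N_sat) = -1.176322
t = -ln(1 - N/N_sat) / k = -(-1.176322) / 0.14 = 8.40 days

8.40


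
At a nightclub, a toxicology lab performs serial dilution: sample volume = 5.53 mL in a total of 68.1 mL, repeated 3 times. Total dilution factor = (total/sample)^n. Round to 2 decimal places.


Dilution factor calculation:
Single dilution = V_total / V_sample = 68.1 / 5.53 ≈ 12.314647
Number of dilutions = 3
Total DF = (68.1 / 5.53)^3 (full precision, rounded at the end) = 1867.52

1867.52


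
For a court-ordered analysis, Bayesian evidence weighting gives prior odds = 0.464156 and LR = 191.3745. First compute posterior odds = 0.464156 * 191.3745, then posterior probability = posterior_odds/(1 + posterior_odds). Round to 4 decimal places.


Bayesian evidence evaluation:
Posterior odds = prior_odds * LR = 0.464156 * 191.3745 = 88.82762
Posterior probability = posterior_odds / (1 + posterior_odds)
= 88.82762 / (1 + 88.82762)
= 88.82762 / 89.82762
= 0.9889

0.9889


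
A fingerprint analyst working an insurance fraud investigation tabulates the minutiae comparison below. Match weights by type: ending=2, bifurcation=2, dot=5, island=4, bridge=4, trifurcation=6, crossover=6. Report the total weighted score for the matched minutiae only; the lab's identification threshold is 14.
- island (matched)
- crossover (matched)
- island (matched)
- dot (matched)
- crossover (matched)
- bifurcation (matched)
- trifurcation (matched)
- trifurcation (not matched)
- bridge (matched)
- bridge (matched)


Weighted minutiae match score:
  island: matched, +4 (running total 4)
  crossover: matched, +6 (running total 10)
  island: matched, +4 (running total 14)
  dot: matched, +5 (running total 19)
  crossover: matched, +6 (running total 25)
  bifurcation: matched, +2 (running total 27)
  trifurcation: matched, +6 (running total 33)
  trifurcation: not matched, +0
  bridge: matched, +4 (running total 37)
  bridge: matched, +4 (running total 41)
Total score = 41
Threshold = 14; verdict = identification

41
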